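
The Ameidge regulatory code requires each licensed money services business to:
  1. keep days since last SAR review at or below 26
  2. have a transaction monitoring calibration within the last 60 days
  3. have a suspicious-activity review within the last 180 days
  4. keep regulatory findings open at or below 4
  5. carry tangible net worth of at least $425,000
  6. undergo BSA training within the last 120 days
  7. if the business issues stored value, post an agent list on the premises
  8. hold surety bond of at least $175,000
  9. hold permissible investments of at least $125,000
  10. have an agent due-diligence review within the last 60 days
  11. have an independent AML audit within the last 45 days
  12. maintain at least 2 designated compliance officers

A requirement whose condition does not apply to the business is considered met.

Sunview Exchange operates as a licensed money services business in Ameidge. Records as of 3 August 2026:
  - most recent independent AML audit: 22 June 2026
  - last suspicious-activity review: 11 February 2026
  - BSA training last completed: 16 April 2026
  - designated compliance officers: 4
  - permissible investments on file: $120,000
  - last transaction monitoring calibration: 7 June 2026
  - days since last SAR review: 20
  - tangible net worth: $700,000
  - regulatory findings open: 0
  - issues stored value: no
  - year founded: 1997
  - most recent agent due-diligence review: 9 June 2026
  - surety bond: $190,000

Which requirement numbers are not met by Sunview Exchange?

9

1. days since last SAR review 20 ≤ 26 → met
2. transaction monitoring calibration 57 days ago vs limit 60 → met
3. suspicious-activity review 173 days ago vs limit 180 → met
4. regulatory findings open 0 ≤ 4 → met
5. tangible net worth $700,000 ≥ $425,000 → met
6. BSA training 109 days ago vs limit 120 → met
7. condition 'issues stored value' does not hold → requirement n/a → met
8. surety bond $190,000 ≥ $175,000 → met
9. permissible investments $120,000 < $125,000 → not met
10. agent due-diligence review 55 days ago vs limit 60 → met
11. independent AML audit 42 days ago vs limit 45 → met
12. designated compliance officers 4 ≥ 2 → met
Not met: 9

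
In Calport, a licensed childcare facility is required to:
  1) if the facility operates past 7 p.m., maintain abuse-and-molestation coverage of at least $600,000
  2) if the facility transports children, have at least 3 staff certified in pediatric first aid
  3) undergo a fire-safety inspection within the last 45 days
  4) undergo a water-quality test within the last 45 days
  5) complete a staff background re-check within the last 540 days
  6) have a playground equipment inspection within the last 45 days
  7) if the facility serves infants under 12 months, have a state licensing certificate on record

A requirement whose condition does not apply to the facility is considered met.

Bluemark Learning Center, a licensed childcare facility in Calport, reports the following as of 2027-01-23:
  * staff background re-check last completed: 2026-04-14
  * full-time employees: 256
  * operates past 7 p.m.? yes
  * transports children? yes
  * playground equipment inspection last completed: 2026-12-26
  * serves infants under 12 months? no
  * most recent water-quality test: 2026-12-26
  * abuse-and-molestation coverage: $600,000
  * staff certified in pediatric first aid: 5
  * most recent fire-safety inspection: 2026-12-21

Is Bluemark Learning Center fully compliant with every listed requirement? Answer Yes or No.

1. condition 'operates past 7 p.m.' holds; abuse-and-molestation coverage $600,000 ≥ $600,000 → met
2. condition 'transports children' holds; staff certified in pediatric first aid 5 ≥ 3 → met
3. fire-safety inspection 33 days ago vs limit 45 → met
4. water-quality test 28 days ago vs limit 45 → met
5. staff background re-check 284 days ago vs limit 540 → met
6. playground equipment inspection 28 days ago vs limit 45 → met
7. condition 'serves infants under 12 months' does not hold → requirement n/a → met
All met.

Yes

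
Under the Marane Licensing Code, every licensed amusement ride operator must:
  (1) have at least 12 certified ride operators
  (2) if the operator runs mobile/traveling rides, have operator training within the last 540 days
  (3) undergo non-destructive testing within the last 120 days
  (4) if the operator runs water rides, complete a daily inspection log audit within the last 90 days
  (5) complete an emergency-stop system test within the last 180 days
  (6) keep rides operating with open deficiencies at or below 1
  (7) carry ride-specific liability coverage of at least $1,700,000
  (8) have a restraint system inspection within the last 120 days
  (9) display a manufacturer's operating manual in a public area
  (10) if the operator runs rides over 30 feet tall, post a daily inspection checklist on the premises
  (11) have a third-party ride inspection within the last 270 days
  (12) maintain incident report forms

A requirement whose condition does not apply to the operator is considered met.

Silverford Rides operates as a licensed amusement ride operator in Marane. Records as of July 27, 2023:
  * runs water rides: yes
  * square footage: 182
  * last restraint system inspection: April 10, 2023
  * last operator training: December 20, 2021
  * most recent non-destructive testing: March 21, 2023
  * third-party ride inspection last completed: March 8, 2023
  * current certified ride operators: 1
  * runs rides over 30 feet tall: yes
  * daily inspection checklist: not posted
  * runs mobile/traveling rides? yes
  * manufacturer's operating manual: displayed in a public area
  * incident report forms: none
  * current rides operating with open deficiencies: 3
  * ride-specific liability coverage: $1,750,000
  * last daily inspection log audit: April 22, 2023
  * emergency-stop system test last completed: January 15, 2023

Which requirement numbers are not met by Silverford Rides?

1, 2, 3, 4, 5, 6, 10, 12

1. certified ride operators 1 < 12 → not met
2. condition 'runs mobile/traveling rides' holds; operator training 584 days ago vs limit 540 → not met
3. non-destructive testing 128 days ago vs limit 120 → not met
4. condition 'runs water rides' holds; daily inspection log audit 96 days ago vs limit 90 → not met
5. emergency-stop system test 193 days ago vs limit 180 → not met
6. rides operating with open deficiencies 3 > 1 → not met
7. ride-specific liability coverage $1,750,000 ≥ $1,700,000 → met
8. restraint system inspection 108 days ago vs limit 120 → met
9. manufacturer's operating manual present → met
10. condition 'runs rides over 30 feet tall' holds; daily inspection checklist absent → not met
11. third-party ride inspection 141 days ago vs limit 270 → met
12. incident report forms absent → not met
Not met: 1, 2, 3, 4, 5, 6, 10, 12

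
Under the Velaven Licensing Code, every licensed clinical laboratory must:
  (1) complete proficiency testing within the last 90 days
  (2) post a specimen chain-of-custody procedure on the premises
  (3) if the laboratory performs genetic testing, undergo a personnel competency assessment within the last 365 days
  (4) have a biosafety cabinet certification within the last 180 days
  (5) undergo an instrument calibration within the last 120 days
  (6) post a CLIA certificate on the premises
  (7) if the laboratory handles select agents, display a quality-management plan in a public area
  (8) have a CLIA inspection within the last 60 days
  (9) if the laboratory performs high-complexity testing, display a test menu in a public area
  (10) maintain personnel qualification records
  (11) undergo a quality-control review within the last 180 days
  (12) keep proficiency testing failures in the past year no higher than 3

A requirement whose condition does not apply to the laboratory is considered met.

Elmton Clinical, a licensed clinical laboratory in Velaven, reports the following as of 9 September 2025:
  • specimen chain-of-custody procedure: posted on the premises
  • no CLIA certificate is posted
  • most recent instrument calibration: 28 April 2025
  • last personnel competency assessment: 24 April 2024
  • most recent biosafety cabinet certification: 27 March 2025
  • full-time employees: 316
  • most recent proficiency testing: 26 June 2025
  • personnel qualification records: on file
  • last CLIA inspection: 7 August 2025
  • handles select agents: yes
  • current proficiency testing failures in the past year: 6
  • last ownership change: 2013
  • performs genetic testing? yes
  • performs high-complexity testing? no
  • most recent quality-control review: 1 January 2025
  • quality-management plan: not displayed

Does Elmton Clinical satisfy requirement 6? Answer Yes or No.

6. CLIA certificate absent → not met

No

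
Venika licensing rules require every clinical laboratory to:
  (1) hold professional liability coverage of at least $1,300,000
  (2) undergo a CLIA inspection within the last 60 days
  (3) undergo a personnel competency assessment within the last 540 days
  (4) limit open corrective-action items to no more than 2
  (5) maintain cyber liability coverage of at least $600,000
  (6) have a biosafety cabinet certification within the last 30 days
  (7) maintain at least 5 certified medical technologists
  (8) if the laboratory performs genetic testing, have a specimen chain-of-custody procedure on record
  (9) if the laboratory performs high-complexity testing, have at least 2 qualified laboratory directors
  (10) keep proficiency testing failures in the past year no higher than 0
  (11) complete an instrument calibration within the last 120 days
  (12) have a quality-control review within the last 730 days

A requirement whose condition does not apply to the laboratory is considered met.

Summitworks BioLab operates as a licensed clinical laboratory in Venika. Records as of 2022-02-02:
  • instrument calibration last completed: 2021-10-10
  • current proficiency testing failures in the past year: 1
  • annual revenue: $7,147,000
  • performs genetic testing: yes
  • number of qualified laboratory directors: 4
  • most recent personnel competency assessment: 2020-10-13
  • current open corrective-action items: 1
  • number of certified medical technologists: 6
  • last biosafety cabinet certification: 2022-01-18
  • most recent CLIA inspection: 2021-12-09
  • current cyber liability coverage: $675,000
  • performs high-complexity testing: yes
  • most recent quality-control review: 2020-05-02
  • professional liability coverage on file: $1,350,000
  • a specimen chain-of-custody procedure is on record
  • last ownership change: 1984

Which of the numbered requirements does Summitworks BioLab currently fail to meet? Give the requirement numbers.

1. professional liability coverage $1,350,000 ≥ $1,300,000 → met
2. CLIA inspection 55 days ago vs limit 60 → met
3. personnel competency assessment 477 days ago vs limit 540 → met
4. open corrective-action items 1 ≤ 2 → met
5. cyber liability coverage $675,000 ≥ $600,000 → met
6. biosafety cabinet certification 15 days ago vs limit 30 → met
7. certified medical technologists 6 ≥ 5 → met
8. condition 'performs genetic testing' holds; specimen chain-of-custody procedure present → met
9. condition 'performs high-complexity testing' holds; qualified laboratory directors 4 ≥ 2 → met
10. proficiency testing failures in the past year 1 > 0 → not met
11. instrument calibration 115 days ago vs limit 120 → met
12. quality-control review 641 days ago vs limit 730 → met
Not met: 10

10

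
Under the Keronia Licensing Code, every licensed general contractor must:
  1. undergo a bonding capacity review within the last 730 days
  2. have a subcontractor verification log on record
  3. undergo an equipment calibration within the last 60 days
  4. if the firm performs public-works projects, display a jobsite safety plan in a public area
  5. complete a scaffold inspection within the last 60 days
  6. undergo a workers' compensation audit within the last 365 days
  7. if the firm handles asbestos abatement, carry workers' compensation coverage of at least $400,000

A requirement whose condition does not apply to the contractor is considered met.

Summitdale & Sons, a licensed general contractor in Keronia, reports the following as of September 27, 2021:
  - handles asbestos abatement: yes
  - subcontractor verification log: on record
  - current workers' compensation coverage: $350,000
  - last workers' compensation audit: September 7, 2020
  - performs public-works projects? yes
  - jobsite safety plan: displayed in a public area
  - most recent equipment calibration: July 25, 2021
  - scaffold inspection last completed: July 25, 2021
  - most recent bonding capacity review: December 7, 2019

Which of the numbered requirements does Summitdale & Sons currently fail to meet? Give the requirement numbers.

3, 5, 6, 7

1. bonding capacity review 660 days ago vs limit 730 → met
2. subcontractor verification log present → met
3. equipment calibration 64 days ago vs limit 60 → not met
4. condition 'performs public-works projects' holds; jobsite safety plan present → met
5. scaffold inspection 64 days ago vs limit 60 → not met
6. workers' compensation audit 385 days ago vs limit 365 → not met
7. condition 'handles asbestos abatement' holds; workers' compensation coverage $350,000 < $400,000 → not met
Not met: 3, 5, 6, 7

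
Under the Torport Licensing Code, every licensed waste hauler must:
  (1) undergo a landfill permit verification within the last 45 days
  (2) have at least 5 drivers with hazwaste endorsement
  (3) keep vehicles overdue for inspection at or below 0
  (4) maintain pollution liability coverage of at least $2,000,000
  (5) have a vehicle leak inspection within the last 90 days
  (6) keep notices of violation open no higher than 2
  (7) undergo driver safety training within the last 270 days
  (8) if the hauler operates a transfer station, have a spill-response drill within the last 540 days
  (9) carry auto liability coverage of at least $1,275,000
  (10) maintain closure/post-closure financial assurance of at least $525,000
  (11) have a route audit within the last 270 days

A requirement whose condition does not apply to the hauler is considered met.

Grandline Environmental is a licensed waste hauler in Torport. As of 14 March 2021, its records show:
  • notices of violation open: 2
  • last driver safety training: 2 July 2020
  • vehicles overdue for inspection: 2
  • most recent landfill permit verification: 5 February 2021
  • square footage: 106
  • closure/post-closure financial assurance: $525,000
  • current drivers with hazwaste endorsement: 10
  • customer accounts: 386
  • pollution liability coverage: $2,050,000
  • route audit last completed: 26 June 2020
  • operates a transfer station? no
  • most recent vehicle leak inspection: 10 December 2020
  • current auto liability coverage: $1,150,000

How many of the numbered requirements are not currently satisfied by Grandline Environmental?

3

1. landfill permit verification 37 days ago vs limit 45 → met
2. drivers with hazwaste endorsement 10 ≥ 5 → met
3. vehicles overdue for inspection 2 > 0 → not met
4. pollution liability coverage $2,050,000 ≥ $2,000,000 → met
5. vehicle leak inspection 94 days ago vs limit 90 → not met
6. notices of violation open 2 ≤ 2 → met
7. driver safety training 255 days ago vs limit 270 → met
8. condition 'operates a transfer station' does not hold → requirement n/a → met
9. auto liability coverage $1,150,000 < $1,275,000 → not met
10. closure/post-closure financial assurance $525,000 ≥ $525,000 → met
11. route audit 261 days ago vs limit 270 → met
Not met: 3 of 11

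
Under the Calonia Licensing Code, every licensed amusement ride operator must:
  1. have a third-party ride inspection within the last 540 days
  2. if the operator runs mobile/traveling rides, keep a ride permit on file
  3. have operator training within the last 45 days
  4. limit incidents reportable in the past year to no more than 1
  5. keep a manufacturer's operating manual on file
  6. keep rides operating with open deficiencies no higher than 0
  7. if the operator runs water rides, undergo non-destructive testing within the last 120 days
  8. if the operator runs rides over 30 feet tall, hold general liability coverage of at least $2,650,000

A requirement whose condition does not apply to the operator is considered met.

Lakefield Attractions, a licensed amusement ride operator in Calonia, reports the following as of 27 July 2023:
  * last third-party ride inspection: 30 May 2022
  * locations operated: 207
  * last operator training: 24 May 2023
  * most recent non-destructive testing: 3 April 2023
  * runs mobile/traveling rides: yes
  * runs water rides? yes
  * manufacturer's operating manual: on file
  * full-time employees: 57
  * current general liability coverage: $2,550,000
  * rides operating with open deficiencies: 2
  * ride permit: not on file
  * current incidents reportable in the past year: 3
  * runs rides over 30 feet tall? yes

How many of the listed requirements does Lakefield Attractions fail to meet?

5

1. third-party ride inspection 423 days ago vs limit 540 → met
2. condition 'runs mobile/traveling rides' holds; ride permit absent → not met
3. operator training 64 days ago vs limit 45 → not met
4. incidents reportable in the past year 3 > 1 → not met
5. manufacturer's operating manual present → met
6. rides operating with open deficiencies 2 > 0 → not met
7. condition 'runs water rides' holds; non-destructive testing 115 days ago vs limit 120 → met
8. condition 'runs rides over 30 feet tall' holds; general liability coverage $2,550,000 < $2,650,000 → not met
Not met: 5 of 8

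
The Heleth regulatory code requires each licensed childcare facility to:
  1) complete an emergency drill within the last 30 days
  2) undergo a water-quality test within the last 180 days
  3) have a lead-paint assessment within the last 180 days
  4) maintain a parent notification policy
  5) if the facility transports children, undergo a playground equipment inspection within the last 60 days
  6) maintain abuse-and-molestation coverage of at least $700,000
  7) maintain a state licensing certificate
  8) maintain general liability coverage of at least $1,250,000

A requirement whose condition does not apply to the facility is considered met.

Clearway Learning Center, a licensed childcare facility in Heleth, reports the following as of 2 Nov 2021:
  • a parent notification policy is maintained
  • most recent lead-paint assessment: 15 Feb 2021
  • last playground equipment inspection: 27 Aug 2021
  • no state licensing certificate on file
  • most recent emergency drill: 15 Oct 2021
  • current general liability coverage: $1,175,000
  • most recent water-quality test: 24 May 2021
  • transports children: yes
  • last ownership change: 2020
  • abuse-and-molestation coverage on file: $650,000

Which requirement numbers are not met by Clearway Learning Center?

3, 5, 6, 7, 8

1. emergency drill 18 days ago vs limit 30 → met
2. water-quality test 162 days ago vs limit 180 → met
3. lead-paint assessment 260 days ago vs limit 180 → not met
4. parent notification policy present → met
5. condition 'transports children' holds; playground equipment inspection 67 days ago vs limit 60 → not met
6. abuse-and-molestation coverage $650,000 < $700,000 → not met
7. state licensing certificate absent → not met
8. general liability coverage $1,175,000 < $1,250,000 → not met
Not met: 3, 5, 6, 7, 8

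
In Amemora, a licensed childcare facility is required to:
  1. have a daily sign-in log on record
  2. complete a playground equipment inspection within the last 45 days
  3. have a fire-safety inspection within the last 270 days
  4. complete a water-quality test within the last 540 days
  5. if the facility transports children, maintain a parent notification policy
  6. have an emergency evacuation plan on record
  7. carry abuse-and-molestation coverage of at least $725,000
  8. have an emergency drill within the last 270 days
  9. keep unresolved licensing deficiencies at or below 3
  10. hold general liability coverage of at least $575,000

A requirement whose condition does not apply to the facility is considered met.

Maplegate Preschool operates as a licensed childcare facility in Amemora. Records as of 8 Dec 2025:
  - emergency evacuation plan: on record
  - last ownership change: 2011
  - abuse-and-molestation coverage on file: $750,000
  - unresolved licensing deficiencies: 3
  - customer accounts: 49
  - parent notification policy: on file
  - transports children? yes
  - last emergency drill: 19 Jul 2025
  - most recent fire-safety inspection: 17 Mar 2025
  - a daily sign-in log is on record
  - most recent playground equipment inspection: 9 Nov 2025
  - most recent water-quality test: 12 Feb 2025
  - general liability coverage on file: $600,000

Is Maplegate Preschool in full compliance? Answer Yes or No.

Yes

1. daily sign-in log present → met
2. playground equipment inspection 29 days ago vs limit 45 → met
3. fire-safety inspection 266 days ago vs limit 270 → met
4. water-quality test 299 days ago vs limit 540 → met
5. condition 'transports children' holds; parent notification policy present → met
6. emergency evacuation plan present → met
7. abuse-and-molestation coverage $750,000 ≥ $725,000 → met
8. emergency drill 142 days ago vs limit 270 → met
9. unresolved licensing deficiencies 3 ≤ 3 → met
10. general liability coverage $600,000 ≥ $575,000 → met
All met.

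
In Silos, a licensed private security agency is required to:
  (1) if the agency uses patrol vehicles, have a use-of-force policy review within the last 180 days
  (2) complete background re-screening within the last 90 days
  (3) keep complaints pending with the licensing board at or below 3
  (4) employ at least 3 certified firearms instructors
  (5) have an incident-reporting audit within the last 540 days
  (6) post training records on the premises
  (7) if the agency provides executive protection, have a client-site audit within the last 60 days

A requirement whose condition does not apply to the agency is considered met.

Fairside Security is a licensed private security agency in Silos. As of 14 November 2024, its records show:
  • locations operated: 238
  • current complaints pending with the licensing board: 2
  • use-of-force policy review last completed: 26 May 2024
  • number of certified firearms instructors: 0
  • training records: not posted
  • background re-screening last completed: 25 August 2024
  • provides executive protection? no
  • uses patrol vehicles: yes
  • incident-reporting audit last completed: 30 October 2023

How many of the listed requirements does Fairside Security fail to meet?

2

1. condition 'uses patrol vehicles' holds; use-of-force policy review 172 days ago vs limit 180 → met
2. background re-screening 81 days ago vs limit 90 → met
3. complaints pending with the licensing board 2 ≤ 3 → met
4. certified firearms instructors 0 < 3 → not met
5. incident-reporting audit 381 days ago vs limit 540 → met
6. training records absent → not met
7. condition 'provides executive protection' does not hold → requirement n/a → met
Not met: 2 of 7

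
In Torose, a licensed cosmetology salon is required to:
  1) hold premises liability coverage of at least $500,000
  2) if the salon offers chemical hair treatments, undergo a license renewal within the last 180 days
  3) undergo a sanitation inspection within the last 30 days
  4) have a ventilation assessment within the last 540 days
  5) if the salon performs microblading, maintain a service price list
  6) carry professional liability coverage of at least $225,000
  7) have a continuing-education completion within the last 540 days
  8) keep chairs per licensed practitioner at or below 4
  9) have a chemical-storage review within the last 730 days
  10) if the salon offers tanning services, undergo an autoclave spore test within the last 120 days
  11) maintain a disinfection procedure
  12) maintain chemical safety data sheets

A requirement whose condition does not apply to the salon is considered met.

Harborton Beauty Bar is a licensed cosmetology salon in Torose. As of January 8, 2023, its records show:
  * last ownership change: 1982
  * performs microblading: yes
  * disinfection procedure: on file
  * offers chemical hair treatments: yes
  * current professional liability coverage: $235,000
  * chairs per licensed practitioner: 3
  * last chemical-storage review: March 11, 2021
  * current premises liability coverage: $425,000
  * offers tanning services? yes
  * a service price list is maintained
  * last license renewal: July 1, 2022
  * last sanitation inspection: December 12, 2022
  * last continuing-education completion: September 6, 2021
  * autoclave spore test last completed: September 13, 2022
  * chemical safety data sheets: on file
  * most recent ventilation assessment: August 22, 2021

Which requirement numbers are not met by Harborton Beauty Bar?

1. premises liability coverage $425,000 < $500,000 → not met
2. condition 'offers chemical hair treatments' holds; license renewal 191 days ago vs limit 180 → not met
3. sanitation inspection 27 days ago vs limit 30 → met
4. ventilation assessment 504 days ago vs limit 540 → met
5. condition 'performs microblading' holds; service price list present → met
6. professional liability coverage $235,000 ≥ $225,000 → met
7. continuing-education completion 489 days ago vs limit 540 → met
8. chairs per licensed practitioner 3 ≤ 4 → met
9. chemical-storage review 668 days ago vs limit 730 → met
10. condition 'offers tanning services' holds; autoclave spore test 117 days ago vs limit 120 → met
11. disinfection procedure present → met
12. chemical safety data sheets present → met
Not met: 1, 2

1, 2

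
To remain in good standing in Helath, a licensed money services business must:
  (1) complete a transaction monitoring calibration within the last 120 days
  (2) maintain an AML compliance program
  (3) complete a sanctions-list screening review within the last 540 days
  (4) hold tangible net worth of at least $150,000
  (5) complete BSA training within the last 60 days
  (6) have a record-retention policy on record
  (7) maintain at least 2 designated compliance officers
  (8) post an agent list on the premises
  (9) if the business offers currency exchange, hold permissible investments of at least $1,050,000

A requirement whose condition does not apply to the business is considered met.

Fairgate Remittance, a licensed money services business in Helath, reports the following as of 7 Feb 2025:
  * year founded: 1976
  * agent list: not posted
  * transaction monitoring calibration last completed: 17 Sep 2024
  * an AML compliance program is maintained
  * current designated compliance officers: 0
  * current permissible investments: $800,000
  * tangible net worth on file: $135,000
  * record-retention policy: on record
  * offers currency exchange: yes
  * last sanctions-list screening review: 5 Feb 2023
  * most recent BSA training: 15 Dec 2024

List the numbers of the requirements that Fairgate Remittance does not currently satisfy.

1. transaction monitoring calibration 143 days ago vs limit 120 → not met
2. AML compliance program present → met
3. sanctions-list screening review 733 days ago vs limit 540 → not met
4. tangible net worth $135,000 < $150,000 → not met
5. BSA training 54 days ago vs limit 60 → met
6. record-retention policy present → met
7. designated compliance officers 0 < 2 → not met
8. agent list absent → not met
9. condition 'offers currency exchange' holds; permissible investments $800,000 < $1,050,000 → not met
Not met: 1, 3, 4, 7, 8, 9

1, 3, 4, 7, 8, 9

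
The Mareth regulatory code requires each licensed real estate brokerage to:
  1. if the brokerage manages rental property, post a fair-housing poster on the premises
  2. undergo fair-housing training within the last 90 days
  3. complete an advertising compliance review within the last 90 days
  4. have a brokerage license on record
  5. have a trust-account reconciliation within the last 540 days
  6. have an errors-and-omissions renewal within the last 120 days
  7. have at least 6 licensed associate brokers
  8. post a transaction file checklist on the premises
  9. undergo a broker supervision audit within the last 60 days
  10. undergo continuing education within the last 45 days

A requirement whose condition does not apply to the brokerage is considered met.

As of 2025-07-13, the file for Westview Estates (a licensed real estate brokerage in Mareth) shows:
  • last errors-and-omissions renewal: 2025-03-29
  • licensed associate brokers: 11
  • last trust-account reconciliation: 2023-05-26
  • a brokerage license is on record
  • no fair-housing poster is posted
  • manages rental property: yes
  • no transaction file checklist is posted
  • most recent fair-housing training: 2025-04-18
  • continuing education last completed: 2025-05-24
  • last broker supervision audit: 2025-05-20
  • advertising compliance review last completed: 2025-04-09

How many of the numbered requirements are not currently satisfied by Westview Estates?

1. condition 'manages rental property' holds; fair-housing poster absent → not met
2. fair-housing training 86 days ago vs limit 90 → met
3. advertising compliance review 95 days ago vs limit 90 → not met
4. brokerage license present → met
5. trust-account reconciliation 779 days ago vs limit 540 → not met
6. errors-and-omissions renewal 106 days ago vs limit 120 → met
7. licensed associate brokers 11 ≥ 6 → met
8. transaction file checklist absent → not met
9. broker supervision audit 54 days ago vs limit 60 → met
10. continuing education 50 days ago vs limit 45 → not met
Not met: 5 of 10

5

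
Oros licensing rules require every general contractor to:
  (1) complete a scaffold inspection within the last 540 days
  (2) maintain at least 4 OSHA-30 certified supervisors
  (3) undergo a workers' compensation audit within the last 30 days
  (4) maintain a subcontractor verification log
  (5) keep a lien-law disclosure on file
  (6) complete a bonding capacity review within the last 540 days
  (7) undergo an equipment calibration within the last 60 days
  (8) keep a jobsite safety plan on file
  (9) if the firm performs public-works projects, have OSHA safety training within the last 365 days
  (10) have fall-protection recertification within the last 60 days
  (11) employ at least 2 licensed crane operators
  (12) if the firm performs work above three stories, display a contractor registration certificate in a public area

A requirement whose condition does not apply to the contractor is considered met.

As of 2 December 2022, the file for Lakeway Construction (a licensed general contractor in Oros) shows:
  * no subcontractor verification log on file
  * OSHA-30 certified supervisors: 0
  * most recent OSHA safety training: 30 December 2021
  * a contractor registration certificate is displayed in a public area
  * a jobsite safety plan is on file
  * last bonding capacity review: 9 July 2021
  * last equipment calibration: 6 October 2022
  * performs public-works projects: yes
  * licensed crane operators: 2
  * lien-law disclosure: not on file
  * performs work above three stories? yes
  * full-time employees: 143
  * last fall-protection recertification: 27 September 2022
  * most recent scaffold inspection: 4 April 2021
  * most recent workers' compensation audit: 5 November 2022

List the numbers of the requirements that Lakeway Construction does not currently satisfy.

1. scaffold inspection 607 days ago vs limit 540 → not met
2. OSHA-30 certified supervisors 0 < 4 → not met
3. workers' compensation audit 27 days ago vs limit 30 → met
4. subcontractor verification log absent → not met
5. lien-law disclosure absent → not met
6. bonding capacity review 511 days ago vs limit 540 → met
7. equipment calibration 57 days ago vs limit 60 → met
8. jobsite safety plan present → met
9. condition 'performs public-works projects' holds; OSHA safety training 337 days ago vs limit 365 → met
10. fall-protection recertification 66 days ago vs limit 60 → not met
11. licensed crane operators 2 ≥ 2 → met
12. condition 'performs work above three stories' holds; contractor registration certificate present → met
Not met: 1, 2, 4, 5, 10

1, 2, 4, 5, 10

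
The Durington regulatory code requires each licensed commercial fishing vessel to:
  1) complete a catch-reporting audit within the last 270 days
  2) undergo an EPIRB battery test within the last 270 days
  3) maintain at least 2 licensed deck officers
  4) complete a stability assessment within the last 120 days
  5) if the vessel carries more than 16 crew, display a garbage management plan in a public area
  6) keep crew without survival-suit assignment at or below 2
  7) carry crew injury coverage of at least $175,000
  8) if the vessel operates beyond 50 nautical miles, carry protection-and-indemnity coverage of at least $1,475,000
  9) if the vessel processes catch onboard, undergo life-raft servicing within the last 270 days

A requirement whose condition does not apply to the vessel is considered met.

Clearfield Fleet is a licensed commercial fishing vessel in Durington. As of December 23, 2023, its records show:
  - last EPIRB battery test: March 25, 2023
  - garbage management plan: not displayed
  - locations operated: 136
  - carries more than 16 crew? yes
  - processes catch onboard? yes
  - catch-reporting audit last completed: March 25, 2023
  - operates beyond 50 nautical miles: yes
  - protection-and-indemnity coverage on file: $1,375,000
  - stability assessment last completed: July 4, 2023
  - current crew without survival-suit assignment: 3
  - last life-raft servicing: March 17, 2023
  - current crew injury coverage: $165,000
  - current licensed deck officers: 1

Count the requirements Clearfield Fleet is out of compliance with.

9

1. catch-reporting audit 273 days ago vs limit 270 → not met
2. EPIRB battery test 273 days ago vs limit 270 → not met
3. licensed deck officers 1 < 2 → not met
4. stability assessment 172 days ago vs limit 120 → not met
5. condition 'carries more than 16 crew' holds; garbage management plan absent → not met
6. crew without survival-suit assignment 3 > 2 → not met
7. crew injury coverage $165,000 < $175,000 → not met
8. condition 'operates beyond 50 nautical miles' holds; protection-and-indemnity coverage $1,375,000 < $1,475,000 → not met
9. condition 'processes catch onboard' holds; life-raft servicing 281 days ago vs limit 270 → not met
Not met: 9 of 9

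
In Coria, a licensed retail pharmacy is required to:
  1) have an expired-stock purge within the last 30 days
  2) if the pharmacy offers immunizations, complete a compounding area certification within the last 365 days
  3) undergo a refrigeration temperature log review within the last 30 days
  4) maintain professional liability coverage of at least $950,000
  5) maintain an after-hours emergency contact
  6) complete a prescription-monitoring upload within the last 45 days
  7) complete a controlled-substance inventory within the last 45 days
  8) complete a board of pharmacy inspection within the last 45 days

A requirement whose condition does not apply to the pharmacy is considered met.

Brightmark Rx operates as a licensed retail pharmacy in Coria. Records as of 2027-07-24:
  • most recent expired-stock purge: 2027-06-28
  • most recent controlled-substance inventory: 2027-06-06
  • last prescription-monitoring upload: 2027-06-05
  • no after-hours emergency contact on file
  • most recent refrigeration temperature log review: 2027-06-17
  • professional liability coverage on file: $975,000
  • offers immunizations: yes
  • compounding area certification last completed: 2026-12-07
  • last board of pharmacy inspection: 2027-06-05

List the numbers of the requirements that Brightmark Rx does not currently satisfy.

3, 5, 6, 7, 8

1. expired-stock purge 26 days ago vs limit 30 → met
2. condition 'offers immunizations' holds; compounding area certification 229 days ago vs limit 365 → met
3. refrigeration temperature log review 37 days ago vs limit 30 → not met
4. professional liability coverage $975,000 ≥ $950,000 → met
5. after-hours emergency contact absent → not met
6. prescription-monitoring upload 49 days ago vs limit 45 → not met
7. controlled-substance inventory 48 days ago vs limit 45 → not met
8. board of pharmacy inspection 49 days ago vs limit 45 → not met
Not met: 3, 5, 6, 7, 8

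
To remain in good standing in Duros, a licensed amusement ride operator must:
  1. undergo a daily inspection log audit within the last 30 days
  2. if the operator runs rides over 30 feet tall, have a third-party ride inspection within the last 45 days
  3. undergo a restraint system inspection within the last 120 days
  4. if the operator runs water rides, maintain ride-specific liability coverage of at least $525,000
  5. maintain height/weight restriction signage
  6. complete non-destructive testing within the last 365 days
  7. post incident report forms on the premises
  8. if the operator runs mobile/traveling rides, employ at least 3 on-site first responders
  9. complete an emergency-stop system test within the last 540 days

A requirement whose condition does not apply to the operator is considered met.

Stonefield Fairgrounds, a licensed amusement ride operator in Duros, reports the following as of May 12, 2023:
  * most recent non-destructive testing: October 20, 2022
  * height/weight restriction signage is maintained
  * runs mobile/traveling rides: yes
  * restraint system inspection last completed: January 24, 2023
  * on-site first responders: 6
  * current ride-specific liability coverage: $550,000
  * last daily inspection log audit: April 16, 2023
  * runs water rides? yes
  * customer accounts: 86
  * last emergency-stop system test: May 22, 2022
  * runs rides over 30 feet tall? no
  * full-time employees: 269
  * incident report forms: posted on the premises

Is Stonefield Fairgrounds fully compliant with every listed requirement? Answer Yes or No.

Yes

1. daily inspection log audit 26 days ago vs limit 30 → met
2. condition 'runs rides over 30 feet tall' does not hold → requirement n/a → met
3. restraint system inspection 108 days ago vs limit 120 → met
4. condition 'runs water rides' holds; ride-specific liability coverage $550,000 ≥ $525,000 → met
5. height/weight restriction signage present → met
6. non-destructive testing 204 days ago vs limit 365 → met
7. incident report forms present → met
8. condition 'runs mobile/traveling rides' holds; on-site first responders 6 ≥ 3 → met
9. emergency-stop system test 355 days ago vs limit 540 → met
All met.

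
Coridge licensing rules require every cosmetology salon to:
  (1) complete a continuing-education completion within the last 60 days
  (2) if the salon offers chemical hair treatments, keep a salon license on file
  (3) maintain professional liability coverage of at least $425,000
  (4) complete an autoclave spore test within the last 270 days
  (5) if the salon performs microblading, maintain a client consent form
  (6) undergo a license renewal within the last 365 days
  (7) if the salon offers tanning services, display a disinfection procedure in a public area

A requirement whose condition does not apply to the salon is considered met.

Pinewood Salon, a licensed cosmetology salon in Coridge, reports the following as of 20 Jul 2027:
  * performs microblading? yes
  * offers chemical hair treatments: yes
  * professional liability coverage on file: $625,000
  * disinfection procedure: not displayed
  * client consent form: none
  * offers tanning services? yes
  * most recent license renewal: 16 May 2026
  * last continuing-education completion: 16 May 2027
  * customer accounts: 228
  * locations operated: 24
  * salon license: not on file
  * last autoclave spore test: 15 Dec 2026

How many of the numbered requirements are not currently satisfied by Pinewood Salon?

1. continuing-education completion 65 days ago vs limit 60 → not met
2. condition 'offers chemical hair treatments' holds; salon license absent → not met
3. professional liability coverage $625,000 ≥ $425,000 → met
4. autoclave spore test 217 days ago vs limit 270 → met
5. condition 'performs microblading' holds; client consent form absent → not met
6. license renewal 430 days ago vs limit 365 → not met
7. condition 'offers tanning services' holds; disinfection procedure absent → not met
Not met: 5 of 7

5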